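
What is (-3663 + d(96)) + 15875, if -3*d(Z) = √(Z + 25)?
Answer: 36625/3 ≈ 12208.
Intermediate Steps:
d(Z) = -√(25 + Z)/3 (d(Z) = -√(Z + 25)/3 = -√(25 + Z)/3)
(-3663 + d(96)) + 15875 = (-3663 - √(25 + 96)/3) + 15875 = (-3663 - √121/3) + 15875 = (-3663 - ⅓*11) + 15875 = (-3663 - 11/3) + 15875 = -11000/3 + 15875 = 36625/3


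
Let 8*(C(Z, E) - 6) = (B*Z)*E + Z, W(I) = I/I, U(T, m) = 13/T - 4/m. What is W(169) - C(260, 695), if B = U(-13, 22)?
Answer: 293225/11 ≈ 26657.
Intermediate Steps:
U(T, m) = -4/m + 13/T
B = -13/11 (B = -4/22 + 13/(-13) = -4*1/22 + 13*(-1/13) = -2/11 - 1 = -13/11 ≈ -1.1818)
W(I) = 1
C(Z, E) = 6 + Z/8 - 13*E*Z/88 (C(Z, E) = 6 + ((-13*Z/11)*E + Z)/8 = 6 + (-13*E*Z/11 + Z)/8 = 6 + (Z - 13*E*Z/11)/8 = 6 + (Z/8 - 13*E*Z/88) = 6 + Z/8 - 13*E*Z/88)
W(169) - C(260, 695) = 1 - (6 + (⅛)*260 - 13/88*695*260) = 1 - (6 + 65/2 - 587275/22) = 1 - 1*(-293214/11) = 1 + 293214/11 = 293225/11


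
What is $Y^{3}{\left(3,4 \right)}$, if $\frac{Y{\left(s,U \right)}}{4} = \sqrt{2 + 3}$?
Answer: $320 \sqrt{5} \approx 715.54$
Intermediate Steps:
$Y{\left(s,U \right)} = 4 \sqrt{5}$ ($Y{\left(s,U \right)} = 4 \sqrt{2 + 3} = 4 \sqrt{5}$)
$Y^{3}{\left(3,4 \right)} = \left(4 \sqrt{5}\right)^{3} = 320 \sqrt{5}$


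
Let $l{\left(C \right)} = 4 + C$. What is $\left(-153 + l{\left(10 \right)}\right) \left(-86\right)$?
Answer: $11954$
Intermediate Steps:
$\left(-153 + l{\left(10 \right)}\right) \left(-86\right) = \left(-153 + \left(4 + 10\right)\right) \left(-86\right) = \left(-153 + 14\right) \left(-86\right) = \left(-139\right) \left(-86\right) = 11954$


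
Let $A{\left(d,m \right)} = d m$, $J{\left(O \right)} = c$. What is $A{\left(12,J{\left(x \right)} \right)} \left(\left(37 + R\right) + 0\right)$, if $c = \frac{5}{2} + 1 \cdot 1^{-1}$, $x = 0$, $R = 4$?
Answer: $1722$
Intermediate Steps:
$c = \frac{7}{2}$ ($c = 5 \cdot \frac{1}{2} + 1 \cdot 1 = \frac{5}{2} + 1 = \frac{7}{2} \approx 3.5$)
$J{\left(O \right)} = \frac{7}{2}$
$A{\left(12,J{\left(x \right)} \right)} \left(\left(37 + R\right) + 0\right) = 12 \cdot \frac{7}{2} \left(\left(37 + 4\right) + 0\right) = 42 \left(41 + 0\right) = 42 \cdot 41 = 1722$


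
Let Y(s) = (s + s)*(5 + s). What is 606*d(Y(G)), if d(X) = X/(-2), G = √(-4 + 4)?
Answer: 0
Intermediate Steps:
G = 0 (G = √0 = 0)
Y(s) = 2*s*(5 + s) (Y(s) = (2*s)*(5 + s) = 2*s*(5 + s))
d(X) = -X/2 (d(X) = X*(-½) = -X/2)
606*d(Y(G)) = 606*(-0*(5 + 0)) = 606*(-0*5) = 606*(-½*0) = 606*0 = 0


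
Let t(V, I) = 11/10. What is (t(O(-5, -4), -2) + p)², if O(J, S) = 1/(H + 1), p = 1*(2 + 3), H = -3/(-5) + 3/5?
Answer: 3721/100 ≈ 37.210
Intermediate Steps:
H = 6/5 (H = -3*(-⅕) + 3*(⅕) = ⅗ + ⅗ = 6/5 ≈ 1.2000)
p = 5 (p = 1*5 = 5)
O(J, S) = 5/11 (O(J, S) = 1/(6/5 + 1) = 1/(11/5) = 5/11)
t(V, I) = 11/10 (t(V, I) = 11*(⅒) = 11/10)
(t(O(-5, -4), -2) + p)² = (11/10 + 5)² = (61/10)² = 3721/100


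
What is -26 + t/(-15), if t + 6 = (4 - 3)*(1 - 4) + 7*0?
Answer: -127/5 ≈ -25.400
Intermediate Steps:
t = -9 (t = -6 + ((4 - 3)*(1 - 4) + 7*0) = -6 + (1*(-3) + 0) = -6 + (-3 + 0) = -6 - 3 = -9)
-26 + t/(-15) = -26 - 9/(-15) = -26 - 9*(-1/15) = -26 + ⅗ = -127/5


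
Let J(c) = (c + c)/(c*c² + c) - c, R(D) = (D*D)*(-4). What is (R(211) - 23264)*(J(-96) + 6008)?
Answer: -11327953248360/9217 ≈ -1.2290e+9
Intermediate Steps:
R(D) = -4*D² (R(D) = D²*(-4) = -4*D²)
J(c) = -c + 2*c/(c + c³) (J(c) = (2*c)/(c³ + c) - c = (2*c)/(c + c³) - c = 2*c/(c + c³) - c = -c + 2*c/(c + c³))
(R(211) - 23264)*(J(-96) + 6008) = (-4*211² - 23264)*((2 - 1*(-96) - 1*(-96)³)/(1 + (-96)²) + 6008) = (-4*44521 - 23264)*((2 + 96 - 1*(-884736))/(1 + 9216) + 6008) = (-178084 - 23264)*((2 + 96 + 884736)/9217 + 6008) = -201348*((1/9217)*884834 + 6008) = -201348*(884834/9217 + 6008) = -201348*56260570/9217 = -11327953248360/9217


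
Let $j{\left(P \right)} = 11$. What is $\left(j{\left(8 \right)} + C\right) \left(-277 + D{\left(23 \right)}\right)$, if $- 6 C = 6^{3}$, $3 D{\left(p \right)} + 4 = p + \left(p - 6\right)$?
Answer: $6625$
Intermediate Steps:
$D{\left(p \right)} = - \frac{10}{3} + \frac{2 p}{3}$ ($D{\left(p \right)} = - \frac{4}{3} + \frac{p + \left(p - 6\right)}{3} = - \frac{4}{3} + \frac{p + \left(-6 + p\right)}{3} = - \frac{4}{3} + \frac{-6 + 2 p}{3} = - \frac{4}{3} + \left(-2 + \frac{2 p}{3}\right) = - \frac{10}{3} + \frac{2 p}{3}$)
$C = -36$ ($C = - \frac{6^{3}}{6} = \left(- \frac{1}{6}\right) 216 = -36$)
$\left(j{\left(8 \right)} + C\right) \left(-277 + D{\left(23 \right)}\right) = \left(11 - 36\right) \left(-277 + \left(- \frac{10}{3} + \frac{2}{3} \cdot 23\right)\right) = - 25 \left(-277 + \left(- \frac{10}{3} + \frac{46}{3}\right)\right) = - 25 \left(-277 + 12\right) = \left(-25\right) \left(-265\right) = 6625$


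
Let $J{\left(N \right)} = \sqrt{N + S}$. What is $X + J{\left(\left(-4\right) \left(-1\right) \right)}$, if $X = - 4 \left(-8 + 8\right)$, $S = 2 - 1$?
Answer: $\sqrt{5} \approx 2.2361$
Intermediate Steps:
$S = 1$ ($S = 2 - 1 = 1$)
$J{\left(N \right)} = \sqrt{1 + N}$ ($J{\left(N \right)} = \sqrt{N + 1} = \sqrt{1 + N}$)
$X = 0$ ($X = \left(-4\right) 0 = 0$)
$X + J{\left(\left(-4\right) \left(-1\right) \right)} = 0 + \sqrt{1 - -4} = 0 + \sqrt{1 + 4} = 0 + \sqrt{5} = \sqrt{5}$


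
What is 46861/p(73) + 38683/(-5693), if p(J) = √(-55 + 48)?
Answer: -38683/5693 - 46861*I*√7/7 ≈ -6.7948 - 17712.0*I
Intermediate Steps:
p(J) = I*√7 (p(J) = √(-7) = I*√7)
46861/p(73) + 38683/(-5693) = 46861/((I*√7)) + 38683/(-5693) = 46861*(-I*√7/7) + 38683*(-1/5693) = -46861*I*√7/7 - 38683/5693 = -38683/5693 - 46861*I*√7/7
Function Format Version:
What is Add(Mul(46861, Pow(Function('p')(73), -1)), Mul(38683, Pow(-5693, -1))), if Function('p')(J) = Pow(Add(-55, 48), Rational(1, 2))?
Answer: Add(Rational(-38683, 5693), Mul(Rational(-46861, 7), I, Pow(7, Rational(1, 2)))) ≈ Add(-6.7948, Mul(-17712., I))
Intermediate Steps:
Function('p')(J) = Mul(I, Pow(7, Rational(1, 2))) (Function('p')(J) = Pow(-7, Rational(1, 2)) = Mul(I, Pow(7, Rational(1, 2))))
Add(Mul(46861, Pow(Function('p')(73), -1)), Mul(38683, Pow(-5693, -1))) = Add(Mul(46861, Pow(Mul(I, Pow(7, Rational(1, 2))), -1)), Mul(38683, Pow(-5693, -1))) = Add(Mul(46861, Mul(Rational(-1, 7), I, Pow(7, Rational(1, 2)))), Mul(38683, Rational(-1, 5693))) = Add(Mul(Rational(-46861, 7), I, Pow(7, Rational(1, 2))), Rational(-38683, 5693)) = Add(Rational(-38683, 5693), Mul(Rational(-46861, 7), I, Pow(7, Rational(1, 2))))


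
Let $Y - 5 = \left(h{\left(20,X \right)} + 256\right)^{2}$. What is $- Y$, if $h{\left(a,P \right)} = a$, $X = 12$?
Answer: $-76181$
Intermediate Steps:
$Y = 76181$ ($Y = 5 + \left(20 + 256\right)^{2} = 5 + 276^{2} = 5 + 76176 = 76181$)
$- Y = \left(-1\right) 76181 = -76181$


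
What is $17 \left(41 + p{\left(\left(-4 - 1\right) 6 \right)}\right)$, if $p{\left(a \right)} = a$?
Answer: $187$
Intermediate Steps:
$17 \left(41 + p{\left(\left(-4 - 1\right) 6 \right)}\right) = 17 \left(41 + \left(-4 - 1\right) 6\right) = 17 \left(41 - 30\right) = 17 \cdot 11 = 187$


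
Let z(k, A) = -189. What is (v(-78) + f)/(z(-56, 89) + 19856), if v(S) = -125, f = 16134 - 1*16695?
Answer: -686/19667 ≈ -0.034881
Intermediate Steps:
f = -561 (f = 16134 - 16695 = -561)
(v(-78) + f)/(z(-56, 89) + 19856) = (-125 - 561)/(-189 + 19856) = -686/19667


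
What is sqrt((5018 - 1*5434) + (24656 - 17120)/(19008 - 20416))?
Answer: I*sqrt(815738)/44 ≈ 20.527*I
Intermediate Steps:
sqrt((5018 - 1*5434) + (24656 - 17120)/(19008 - 20416)) = sqrt((5018 - 5434) + 7536/(-1408)) = sqrt(-416 + 7536*(-1/1408)) = sqrt(-416 - 471/88) = sqrt(-37079/88) = I*sqrt(815738)/44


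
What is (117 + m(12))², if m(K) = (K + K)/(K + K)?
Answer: 13924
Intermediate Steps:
m(K) = 1 (m(K) = (2*K)/((2*K)) = (2*K)*(1/(2*K)) = 1)
(117 + m(12))² = (117 + 1)² = 118² = 13924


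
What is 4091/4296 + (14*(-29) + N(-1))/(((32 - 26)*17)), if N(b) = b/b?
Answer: -220433/73032 ≈ -3.0183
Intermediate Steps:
N(b) = 1
4091/4296 + (14*(-29) + N(-1))/(((32 - 26)*17)) = 4091/4296 + (14*(-29) + 1)/(((32 - 26)*17)) = 4091*(1/4296) + (-406 + 1)/((6*17)) = 4091/4296 - 405/102 = 4091/4296 - 405*1/102 = 4091/4296 - 135/34 = -220433/73032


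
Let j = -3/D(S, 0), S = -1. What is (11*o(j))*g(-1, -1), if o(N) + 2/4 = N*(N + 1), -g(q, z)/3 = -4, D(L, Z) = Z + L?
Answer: 1518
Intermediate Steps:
D(L, Z) = L + Z
g(q, z) = 12 (g(q, z) = -3*(-4) = 12)
j = 3 (j = -3/(-1 + 0) = -3/(-1) = -3*(-1) = 3)
o(N) = -½ + N*(1 + N) (o(N) = -½ + N*(N + 1) = -½ + N*(1 + N))
(11*o(j))*g(-1, -1) = (11*(-½ + 3 + 3²))*12 = (11*(-½ + 3 + 9))*12 = (11*(23/2))*12 = (253/2)*12 = 1518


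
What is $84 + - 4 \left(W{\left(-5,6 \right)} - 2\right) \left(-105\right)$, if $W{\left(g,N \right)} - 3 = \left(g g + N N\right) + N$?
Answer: $28644$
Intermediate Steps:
$W{\left(g,N \right)} = 3 + N + N^{2} + g^{2}$ ($W{\left(g,N \right)} = 3 + \left(\left(g g + N N\right) + N\right) = 3 + \left(\left(g^{2} + N^{2}\right) + N\right) = 3 + \left(\left(N^{2} + g^{2}\right) + N\right) = 3 + \left(N + N^{2} + g^{2}\right) = 3 + N + N^{2} + g^{2}$)
$84 + - 4 \left(W{\left(-5,6 \right)} - 2\right) \left(-105\right) = 84 + - 4 \left(\left(3 + 6 + 6^{2} + \left(-5\right)^{2}\right) - 2\right) \left(-105\right) = 84 + - 4 \left(\left(3 + 6 + 36 + 25\right) - 2\right) \left(-105\right) = 84 + - 4 \left(70 - 2\right) \left(-105\right) = 84 + \left(-4\right) 68 \left(-105\right) = 84 - -28560 = 84 + 28560 = 28644$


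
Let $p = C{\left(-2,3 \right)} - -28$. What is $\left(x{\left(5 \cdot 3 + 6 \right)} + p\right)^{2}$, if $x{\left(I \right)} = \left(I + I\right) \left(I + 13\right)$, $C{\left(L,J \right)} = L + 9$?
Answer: $2140369$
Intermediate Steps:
$C{\left(L,J \right)} = 9 + L$
$x{\left(I \right)} = 2 I \left(13 + I\right)$
$p = 35$ ($p = \left(9 - 2\right) - -28 = 7 + 28 = 35$)
$\left(x{\left(5 \cdot 3 + 6 \right)} + p\right)^{2} = \left(2 \left(5 \cdot 3 + 6\right) \left(13 + \left(5 \cdot 3 + 6\right)\right) + 35\right)^{2} = \left(2 \left(15 + 6\right) \left(13 + \left(15 + 6\right)\right) + 35\right)^{2} = \left(2 \cdot 21 \left(13 + 21\right) + 35\right)^{2} = \left(2 \cdot 21 \cdot 34 + 35\right)^{2} = \left(1428 + 35\right)^{2} = 1463^{2} = 2140369$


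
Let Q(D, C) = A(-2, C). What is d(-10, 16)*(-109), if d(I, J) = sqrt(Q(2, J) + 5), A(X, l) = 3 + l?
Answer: -218*sqrt(6) ≈ -533.99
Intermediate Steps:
Q(D, C) = 3 + C
d(I, J) = sqrt(8 + J) (d(I, J) = sqrt((3 + J) + 5) = sqrt(8 + J))
d(-10, 16)*(-109) = sqrt(8 + 16)*(-109) = sqrt(24)*(-109) = (2*sqrt(6))*(-109) = -218*sqrt(6)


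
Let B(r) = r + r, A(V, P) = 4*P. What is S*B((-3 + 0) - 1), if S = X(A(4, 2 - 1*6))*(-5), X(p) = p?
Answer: -640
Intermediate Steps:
B(r) = 2*r
S = 80 (S = (4*(2 - 1*6))*(-5) = (4*(2 - 6))*(-5) = (4*(-4))*(-5) = -16*(-5) = 80)
S*B((-3 + 0) - 1) = 80*(2*((-3 + 0) - 1)) = 80*(2*(-3 - 1)) = 80*(2*(-4)) = 80*(-8) = -640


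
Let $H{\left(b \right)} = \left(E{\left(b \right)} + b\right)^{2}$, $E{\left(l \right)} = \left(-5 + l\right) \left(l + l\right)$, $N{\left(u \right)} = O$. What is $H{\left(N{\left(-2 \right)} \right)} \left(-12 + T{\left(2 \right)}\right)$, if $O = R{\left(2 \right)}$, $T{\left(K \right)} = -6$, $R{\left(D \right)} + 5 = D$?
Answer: $-36450$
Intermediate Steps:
$R{\left(D \right)} = -5 + D$
$O = -3$ ($O = -5 + 2 = -3$)
$N{\left(u \right)} = -3$
$E{\left(l \right)} = 2 l \left(-5 + l\right)$ ($E{\left(l \right)} = \left(-5 + l\right) 2 l = 2 l \left(-5 + l\right)$)
$H{\left(b \right)} = \left(b + 2 b \left(-5 + b\right)\right)^{2}$ ($H{\left(b \right)} = \left(2 b \left(-5 + b\right) + b\right)^{2} = \left(b + 2 b \left(-5 + b\right)\right)^{2}$)
$H{\left(N{\left(-2 \right)} \right)} \left(-12 + T{\left(2 \right)}\right) = \left(-3\right)^{2} \left(-9 + 2 \left(-3\right)\right)^{2} \left(-12 - 6\right) = 9 \left(-9 - 6\right)^{2} \left(-18\right) = 9 \left(-15\right)^{2} \left(-18\right) = 9 \cdot 225 \left(-18\right) = 2025 \left(-18\right) = -36450$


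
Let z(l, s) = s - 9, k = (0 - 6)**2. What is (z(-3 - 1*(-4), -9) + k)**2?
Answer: 324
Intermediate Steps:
k = 36 (k = (-6)**2 = 36)
z(l, s) = -9 + s
(z(-3 - 1*(-4), -9) + k)**2 = ((-9 - 9) + 36)**2 = (-18 + 36)**2 = 18**2 = 324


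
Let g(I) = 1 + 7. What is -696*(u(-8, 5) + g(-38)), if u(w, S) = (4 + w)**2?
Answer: -16704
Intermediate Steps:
g(I) = 8
-696*(u(-8, 5) + g(-38)) = -696*((4 - 8)**2 + 8) = -696*((-4)**2 + 8) = -696*(16 + 8) = -696*24 = -16704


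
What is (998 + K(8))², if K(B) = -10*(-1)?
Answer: 1016064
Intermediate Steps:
K(B) = 10
(998 + K(8))² = (998 + 10)² = 1008² = 1016064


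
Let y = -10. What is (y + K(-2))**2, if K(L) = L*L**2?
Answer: 324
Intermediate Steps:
K(L) = L**3
(y + K(-2))**2 = (-10 + (-2)**3)**2 = (-10 - 8)**2 = (-18)**2 = 324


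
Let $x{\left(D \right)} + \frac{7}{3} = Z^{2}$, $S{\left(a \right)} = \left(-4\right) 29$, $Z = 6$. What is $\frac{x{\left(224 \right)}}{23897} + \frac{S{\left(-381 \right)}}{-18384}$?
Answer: $\frac{847745}{109830612} \approx 0.0077187$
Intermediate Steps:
$S{\left(a \right)} = -116$
$x{\left(D \right)} = \frac{101}{3}$ ($x{\left(D \right)} = - \frac{7}{3} + 6^{2} = - \frac{7}{3} + 36 = \frac{101}{3}$)
$\frac{x{\left(224 \right)}}{23897} + \frac{S{\left(-381 \right)}}{-18384} = \frac{101}{3 \cdot 23897} - \frac{116}{-18384} = \frac{101}{3} \cdot \frac{1}{23897} - - \frac{29}{4596} = \frac{101}{71691} + \frac{29}{4596} = \frac{847745}{109830612}$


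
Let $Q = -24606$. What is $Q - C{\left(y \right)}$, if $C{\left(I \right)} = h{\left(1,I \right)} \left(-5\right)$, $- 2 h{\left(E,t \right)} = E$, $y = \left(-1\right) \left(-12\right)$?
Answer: $- \frac{49217}{2} \approx -24609.0$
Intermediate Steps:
$y = 12$
$h{\left(E,t \right)} = - \frac{E}{2}$
$C{\left(I \right)} = \frac{5}{2}$ ($C{\left(I \right)} = \left(- \frac{1}{2}\right) 1 \left(-5\right) = \left(- \frac{1}{2}\right) \left(-5\right) = \frac{5}{2}$)
$Q - C{\left(y \right)} = -24606 - \frac{5}{2} = - \frac{49217}{2}$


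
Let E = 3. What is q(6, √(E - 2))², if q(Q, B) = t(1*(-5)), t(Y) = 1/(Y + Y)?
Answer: 1/100 ≈ 0.010000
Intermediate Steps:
t(Y) = 1/(2*Y)
q(Q, B) = -⅒ (q(Q, B) = 1/(2*((1*(-5)))) = (½)/(-5) = (½)*(-⅕) = -⅒)
q(6, √(E - 2))² = (-⅒)² = 1/100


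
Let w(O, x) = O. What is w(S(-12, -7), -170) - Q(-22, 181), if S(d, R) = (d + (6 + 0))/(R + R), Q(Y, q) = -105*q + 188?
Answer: 131722/7 ≈ 18817.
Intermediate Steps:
Q(Y, q) = 188 - 105*q
S(d, R) = (6 + d)/(2*R) (S(d, R) = (d + 6)/((2*R)) = (6 + d)*(1/(2*R)) = (6 + d)/(2*R))
w(S(-12, -7), -170) - Q(-22, 181) = (½)*(6 - 12)/(-7) - (188 - 105*181) = (½)*(-⅐)*(-6) - (188 - 19005) = 3/7 - 1*(-18817) = 3/7 + 18817 = 131722/7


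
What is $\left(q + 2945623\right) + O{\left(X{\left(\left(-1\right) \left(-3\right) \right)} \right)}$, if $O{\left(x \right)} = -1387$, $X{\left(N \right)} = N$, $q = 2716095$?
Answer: $5660331$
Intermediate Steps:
$\left(q + 2945623\right) + O{\left(X{\left(\left(-1\right) \left(-3\right) \right)} \right)} = \left(2716095 + 2945623\right) - 1387 = 5661718 - 1387 = 5660331$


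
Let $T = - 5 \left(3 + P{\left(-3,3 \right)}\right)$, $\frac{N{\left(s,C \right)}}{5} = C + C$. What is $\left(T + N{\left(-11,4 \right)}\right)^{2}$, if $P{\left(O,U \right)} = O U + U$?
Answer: $3025$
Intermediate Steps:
$N{\left(s,C \right)} = 10 C$ ($N{\left(s,C \right)} = 5 \left(C + C\right) = 5 \cdot 2 C = 10 C$)
$P{\left(O,U \right)} = U + O U$
$T = 15$ ($T = - 5 \left(3 + 3 \left(1 - 3\right)\right) = - 5 \left(3 + 3 \left(-2\right)\right) = - 5 \left(3 - 6\right) = \left(-5\right) \left(-3\right) = 15$)
$\left(T + N{\left(-11,4 \right)}\right)^{2} = \left(15 + 10 \cdot 4\right)^{2} = \left(15 + 40\right)^{2} = 55^{2} = 3025$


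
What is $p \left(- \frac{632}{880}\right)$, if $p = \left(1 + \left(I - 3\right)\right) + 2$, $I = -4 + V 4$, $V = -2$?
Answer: $\frac{474}{55} \approx 8.6182$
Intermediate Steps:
$I = -12$ ($I = -4 - 8 = -12$)
$p = -12$ ($p = \left(1 - 15\right) + 2 = -14 + 2 = -12$)
$p \left(- \frac{632}{880}\right) = - 12 \left(- \frac{632}{880}\right) = - 12 \left(\left(-632\right) \frac{1}{880}\right) = \left(-12\right) \left(- \frac{79}{110}\right) = \frac{474}{55}$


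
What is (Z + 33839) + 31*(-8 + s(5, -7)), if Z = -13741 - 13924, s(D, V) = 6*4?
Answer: 6670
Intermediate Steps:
s(D, V) = 24
Z = -27665
(Z + 33839) + 31*(-8 + s(5, -7)) = (-27665 + 33839) + 31*(-8 + 24) = 6174 + 31*16 = 6174 + 496 = 6670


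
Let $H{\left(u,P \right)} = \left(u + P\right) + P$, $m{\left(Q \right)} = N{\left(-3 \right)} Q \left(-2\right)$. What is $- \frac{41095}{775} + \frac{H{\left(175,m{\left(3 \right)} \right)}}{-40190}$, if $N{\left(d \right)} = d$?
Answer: $- \frac{66070863}{1245890} \approx -53.031$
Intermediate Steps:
$m{\left(Q \right)} = 6 Q$ ($m{\left(Q \right)} = - 3 Q \left(-2\right) = 6 Q$)
$H{\left(u,P \right)} = u + 2 P$ ($H{\left(u,P \right)} = \left(P + u\right) + P = u + 2 P$)
$- \frac{41095}{775} + \frac{H{\left(175,m{\left(3 \right)} \right)}}{-40190} = - \frac{41095}{775} + \frac{175 + 2 \cdot 6 \cdot 3}{-40190} = \left(-41095\right) \frac{1}{775} + \left(175 + 2 \cdot 18\right) \left(- \frac{1}{40190}\right) = - \frac{8219}{155} + \left(175 + 36\right) \left(- \frac{1}{40190}\right) = - \frac{8219}{155} + 211 \left(- \frac{1}{40190}\right) = - \frac{8219}{155} - \frac{211}{40190} = - \frac{66070863}{1245890}$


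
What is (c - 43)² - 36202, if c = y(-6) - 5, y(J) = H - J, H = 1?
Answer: -34521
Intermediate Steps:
y(J) = 1 - J
c = 2 (c = (1 - 1*(-6)) - 5 = (1 + 6) - 5 = 7 - 5 = 2)
(c - 43)² - 36202 = (2 - 43)² - 36202 = (-41)² - 36202 = 1681 - 36202 = -34521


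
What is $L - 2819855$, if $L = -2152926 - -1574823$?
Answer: $-3397958$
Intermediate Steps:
$L = -578103$ ($L = -2152926 + 1574823 = -578103$)
$L - 2819855 = -578103 - 2819855 = -3397958$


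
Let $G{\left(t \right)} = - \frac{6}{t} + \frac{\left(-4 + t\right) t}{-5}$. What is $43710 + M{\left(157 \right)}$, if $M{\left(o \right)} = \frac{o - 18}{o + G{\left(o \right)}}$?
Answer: $\frac{159457555105}{3648082} \approx 43710.0$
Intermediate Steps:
$G{\left(t \right)} = - \frac{6}{t} - \frac{t \left(-4 + t\right)}{5}$ ($G{\left(t \right)} = - \frac{6}{t} + t \left(-4 + t\right) \left(- \frac{1}{5}\right) = - \frac{6}{t} - \frac{t \left(-4 + t\right)}{5}$)
$M{\left(o \right)} = \frac{-18 + o}{o + \frac{-30 + o^{2} \left(4 - o\right)}{5 o}}$ ($M{\left(o \right)} = \frac{o - 18}{o + \frac{-30 + o^{2} \left(4 - o\right)}{5 o}} = \frac{-18 + o}{o + \frac{-30 + o^{2} \left(4 - o\right)}{5 o}}$)
$43710 + M{\left(157 \right)} = 43710 + 5 \cdot 157 \frac{1}{30 + 157^{3} - 9 \cdot 157^{2}} \left(18 - 157\right) = 43710 + 5 \cdot 157 \frac{1}{30 + 3869893 - 221841} \left(18 - 157\right) = 43710 + 5 \cdot 157 \frac{1}{30 + 3869893 - 221841} \left(-139\right) = 43710 + 5 \cdot 157 \cdot \frac{1}{3648082} \left(-139\right) = 43710 - \frac{109115}{3648082} = \frac{159457555105}{3648082}$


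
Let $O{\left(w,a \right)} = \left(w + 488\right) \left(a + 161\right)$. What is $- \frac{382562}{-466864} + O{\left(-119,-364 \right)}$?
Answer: $- \frac{17485499543}{233432} \approx -74906.0$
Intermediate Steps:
$O{\left(w,a \right)} = \left(161 + a\right) \left(488 + w\right)$ ($O{\left(w,a \right)} = \left(488 + w\right) \left(161 + a\right) = \left(161 + a\right) \left(488 + w\right)$)
$- \frac{382562}{-466864} + O{\left(-119,-364 \right)} = - \frac{382562}{-466864} + \left(78568 + 161 \left(-119\right) + 488 \left(-364\right) - -43316\right) = \left(-382562\right) \left(- \frac{1}{466864}\right) + \left(78568 - 19159 - 177632 + 43316\right) = \frac{191281}{233432} - 74907 = - \frac{17485499543}{233432}$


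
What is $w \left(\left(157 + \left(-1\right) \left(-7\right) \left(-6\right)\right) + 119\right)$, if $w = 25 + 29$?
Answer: $12636$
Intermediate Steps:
$w = 54$
$w \left(\left(157 + \left(-1\right) \left(-7\right) \left(-6\right)\right) + 119\right) = 54 \left(\left(157 + \left(-1\right) \left(-7\right) \left(-6\right)\right) + 119\right) = 54 \left(\left(157 + 7 \left(-6\right)\right) + 119\right) = 54 \left(\left(157 - 42\right) + 119\right) = 54 \left(115 + 119\right) = 54 \cdot 234 = 12636$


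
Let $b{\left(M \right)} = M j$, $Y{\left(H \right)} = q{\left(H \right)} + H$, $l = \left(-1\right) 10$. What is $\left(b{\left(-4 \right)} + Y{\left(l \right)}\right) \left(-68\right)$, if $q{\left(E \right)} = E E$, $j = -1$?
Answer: $-6392$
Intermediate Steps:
$q{\left(E \right)} = E^{2}$
$l = -10$
$Y{\left(H \right)} = H + H^{2}$ ($Y{\left(H \right)} = H^{2} + H = H + H^{2}$)
$b{\left(M \right)} = - M$ ($b{\left(M \right)} = M \left(-1\right) = - M$)
$\left(b{\left(-4 \right)} + Y{\left(l \right)}\right) \left(-68\right) = \left(\left(-1\right) \left(-4\right) - 10 \left(1 - 10\right)\right) \left(-68\right) = \left(4 - -90\right) \left(-68\right) = \left(4 + 90\right) \left(-68\right) = 94 \left(-68\right) = -6392$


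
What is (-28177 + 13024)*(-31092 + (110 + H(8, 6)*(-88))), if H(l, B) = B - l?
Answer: 466803318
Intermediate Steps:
(-28177 + 13024)*(-31092 + (110 + H(8, 6)*(-88))) = (-28177 + 13024)*(-31092 + (110 + (6 - 1*8)*(-88))) = -15153*(-31092 + (110 + (6 - 8)*(-88))) = -15153*(-31092 + (110 - 2*(-88))) = -15153*(-31092 + (110 + 176)) = -15153*(-31092 + 286) = -15153*(-30806) = 466803318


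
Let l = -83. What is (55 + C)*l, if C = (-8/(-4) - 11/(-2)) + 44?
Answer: -17679/2 ≈ -8839.5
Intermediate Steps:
C = 103/2 (C = (-8*(-¼) - 11*(-½)) + 44 = (2 + 11/2) + 44 = 15/2 + 44 = 103/2 ≈ 51.500)
(55 + C)*l = (55 + 103/2)*(-83) = (213/2)*(-83) = -17679/2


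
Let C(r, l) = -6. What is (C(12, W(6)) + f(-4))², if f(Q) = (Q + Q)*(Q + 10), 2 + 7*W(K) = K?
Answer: 2916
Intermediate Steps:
W(K) = -2/7 + K/7
f(Q) = 2*Q*(10 + Q) (f(Q) = (2*Q)*(10 + Q) = 2*Q*(10 + Q))
(C(12, W(6)) + f(-4))² = (-6 + 2*(-4)*(10 - 4))² = (-6 + 2*(-4)*6)² = (-6 - 48)² = (-54)² = 2916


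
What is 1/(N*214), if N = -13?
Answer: -1/2782 ≈ -0.00035945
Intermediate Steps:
1/(N*214) = 1/(-13*214) = 1/(-2782) = -1/2782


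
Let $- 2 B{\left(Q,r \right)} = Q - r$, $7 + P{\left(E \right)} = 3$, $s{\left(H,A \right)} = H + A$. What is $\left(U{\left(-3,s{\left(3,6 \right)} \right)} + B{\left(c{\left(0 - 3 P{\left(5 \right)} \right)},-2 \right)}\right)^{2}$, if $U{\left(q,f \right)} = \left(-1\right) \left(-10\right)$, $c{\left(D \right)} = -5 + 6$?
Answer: $\frac{289}{4} \approx 72.25$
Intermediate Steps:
$s{\left(H,A \right)} = A + H$
$P{\left(E \right)} = -4$ ($P{\left(E \right)} = -7 + 3 = -4$)
$c{\left(D \right)} = 1$
$U{\left(q,f \right)} = 10$
$B{\left(Q,r \right)} = \frac{r}{2} - \frac{Q}{2}$ ($B{\left(Q,r \right)} = - \frac{Q - r}{2} = \frac{r}{2} - \frac{Q}{2}$)
$\left(U{\left(-3,s{\left(3,6 \right)} \right)} + B{\left(c{\left(0 - 3 P{\left(5 \right)} \right)},-2 \right)}\right)^{2} = \left(10 + \left(\frac{1}{2} \left(-2\right) - \frac{1}{2}\right)\right)^{2} = \left(10 - \frac{3}{2}\right)^{2} = \left(\frac{17}{2}\right)^{2} = \frac{289}{4}$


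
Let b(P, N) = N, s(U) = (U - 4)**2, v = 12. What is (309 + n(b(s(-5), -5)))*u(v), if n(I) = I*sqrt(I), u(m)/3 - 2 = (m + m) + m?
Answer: 35226 - 570*I*sqrt(5) ≈ 35226.0 - 1274.6*I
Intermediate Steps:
s(U) = (-4 + U)**2
u(m) = 6 + 9*m (u(m) = 6 + 3*((m + m) + m) = 6 + 3*(2*m + m) = 6 + 3*(3*m) = 6 + 9*m)
n(I) = I**(3/2)
(309 + n(b(s(-5), -5)))*u(v) = (309 + (-5)**(3/2))*(6 + 9*12) = (309 - 5*I*sqrt(5))*(6 + 108) = (309 - 5*I*sqrt(5))*114 = 35226 - 570*I*sqrt(5)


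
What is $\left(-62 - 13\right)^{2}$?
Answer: $5625$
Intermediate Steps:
$\left(-62 - 13\right)^{2} = \left(-75\right)^{2} = 5625$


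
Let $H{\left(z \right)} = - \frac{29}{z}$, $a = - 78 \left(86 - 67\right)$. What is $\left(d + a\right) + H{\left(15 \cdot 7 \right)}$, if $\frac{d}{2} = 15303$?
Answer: $\frac{3057991}{105} \approx 29124.0$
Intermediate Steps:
$d = 30606$ ($d = 2 \cdot 15303 = 30606$)
$a = -1482$ ($a = \left(-78\right) 19 = -1482$)
$\left(d + a\right) + H{\left(15 \cdot 7 \right)} = \left(30606 - 1482\right) - \frac{29}{15 \cdot 7} = 29124 - \frac{29}{105} = \frac{3057991}{105}$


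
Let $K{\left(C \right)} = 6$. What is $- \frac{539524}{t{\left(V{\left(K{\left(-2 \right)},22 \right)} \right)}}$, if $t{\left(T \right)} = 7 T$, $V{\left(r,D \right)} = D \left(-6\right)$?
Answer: $\frac{134881}{231} \approx 583.9$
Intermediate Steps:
$V{\left(r,D \right)} = - 6 D$
$- \frac{539524}{t{\left(V{\left(K{\left(-2 \right)},22 \right)} \right)}} = - \frac{539524}{7 \left(\left(-6\right) 22\right)} = - \frac{539524}{7 \left(-132\right)} = - \frac{539524}{-924} = \left(-539524\right) \left(- \frac{1}{924}\right) = \frac{134881}{231}$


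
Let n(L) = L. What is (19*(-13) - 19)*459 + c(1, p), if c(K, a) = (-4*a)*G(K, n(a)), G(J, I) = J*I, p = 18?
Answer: -123390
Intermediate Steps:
G(J, I) = I*J
c(K, a) = -4*K*a² (c(K, a) = (-4*a)*(a*K) = (-4*a)*(K*a) = -4*K*a²)
(19*(-13) - 19)*459 + c(1, p) = (19*(-13) - 19)*459 - 4*1*18² = (-247 - 19)*459 - 4*1*324 = -266*459 - 1296 = -122094 - 1296 = -123390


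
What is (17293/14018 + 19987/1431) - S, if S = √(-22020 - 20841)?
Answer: 304924049/20059758 - I*√42861 ≈ 15.201 - 207.03*I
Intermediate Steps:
S = I*√42861 (S = √(-42861) = I*√42861 ≈ 207.03*I)
(17293/14018 + 19987/1431) - S = (17293/14018 + 19987/1431) - I*√42861 = 304924049/20059758 - I*√42861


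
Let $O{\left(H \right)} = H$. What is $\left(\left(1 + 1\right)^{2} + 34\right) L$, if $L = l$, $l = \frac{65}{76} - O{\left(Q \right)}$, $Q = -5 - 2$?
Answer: $\frac{597}{2} \approx 298.5$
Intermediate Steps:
$Q = -7$
$l = \frac{597}{76}$ ($l = \frac{65}{76} - -7 = 65 \cdot \frac{1}{76} + 7 = \frac{65}{76} + 7 = \frac{597}{76} \approx 7.8553$)
$L = \frac{597}{76} \approx 7.8553$
$\left(\left(1 + 1\right)^{2} + 34\right) L = \left(\left(1 + 1\right)^{2} + 34\right) \frac{597}{76} = \left(2^{2} + 34\right) \frac{597}{76} = \left(4 + 34\right) \frac{597}{76} = 38 \cdot \frac{597}{76} = \frac{597}{2}$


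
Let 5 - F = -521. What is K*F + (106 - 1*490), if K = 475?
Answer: 249466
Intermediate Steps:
F = 526 (F = 5 - 1*(-521) = 5 + 521 = 526)
K*F + (106 - 1*490) = 475*526 + (106 - 1*490) = 249850 + (106 - 490) = 249850 - 384 = 249466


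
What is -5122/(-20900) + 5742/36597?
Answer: 4658449/11589050 ≈ 0.40197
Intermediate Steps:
-5122/(-20900) + 5742/36597 = -5122*(-1/20900) + 5742*(1/36597) = 2561/10450 + 174/1109 = 4658449/11589050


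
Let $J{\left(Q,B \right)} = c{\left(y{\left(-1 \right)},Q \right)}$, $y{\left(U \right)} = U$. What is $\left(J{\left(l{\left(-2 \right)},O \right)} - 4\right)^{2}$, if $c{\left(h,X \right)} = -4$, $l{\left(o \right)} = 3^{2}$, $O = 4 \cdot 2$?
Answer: $64$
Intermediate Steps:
$O = 8$
$l{\left(o \right)} = 9$
$J{\left(Q,B \right)} = -4$
$\left(J{\left(l{\left(-2 \right)},O \right)} - 4\right)^{2} = \left(-4 - 4\right)^{2} = \left(-8\right)^{2} = 64$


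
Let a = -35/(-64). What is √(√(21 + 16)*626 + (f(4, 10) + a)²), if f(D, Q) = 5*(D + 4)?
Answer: √(6734025 + 2564096*√37)/64 ≈ 73.837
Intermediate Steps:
f(D, Q) = 20 + 5*D (f(D, Q) = 5*(4 + D) = 20 + 5*D)
a = 35/64 (a = -35*(-1/64) = 35/64 ≈ 0.54688)
√(√(21 + 16)*626 + (f(4, 10) + a)²) = √(√(21 + 16)*626 + ((20 + 5*4) + 35/64)²) = √(√37*626 + ((20 + 20) + 35/64)²) = √(626*√37 + (40 + 35/64)²) = √(626*√37 + (2595/64)²) = √(626*√37 + 6734025/4096) = √(6734025/4096 + 626*√37)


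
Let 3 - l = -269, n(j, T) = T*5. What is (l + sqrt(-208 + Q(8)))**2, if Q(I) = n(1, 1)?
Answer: (272 + I*sqrt(203))**2 ≈ 73781.0 + 7750.8*I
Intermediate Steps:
n(j, T) = 5*T
Q(I) = 5 (Q(I) = 5*1 = 5)
l = 272 (l = 3 - 1*(-269) = 3 + 269 = 272)
(l + sqrt(-208 + Q(8)))**2 = (272 + sqrt(-208 + 5))**2 = (272 + sqrt(-203))**2 = (272 + I*sqrt(203))**2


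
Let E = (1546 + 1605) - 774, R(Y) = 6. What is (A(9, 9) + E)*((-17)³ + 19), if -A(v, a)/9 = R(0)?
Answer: -11368762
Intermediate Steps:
A(v, a) = -54 (A(v, a) = -9*6 = -54)
E = 2377 (E = 3151 - 774 = 2377)
(A(9, 9) + E)*((-17)³ + 19) = (-54 + 2377)*((-17)³ + 19) = 2323*(-4913 + 19) = 2323*(-4894) = -11368762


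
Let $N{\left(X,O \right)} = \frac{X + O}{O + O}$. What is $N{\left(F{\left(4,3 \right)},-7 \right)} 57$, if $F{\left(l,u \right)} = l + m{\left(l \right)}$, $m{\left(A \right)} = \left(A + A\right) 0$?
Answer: $\frac{171}{14} \approx 12.214$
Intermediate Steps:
$m{\left(A \right)} = 0$ ($m{\left(A \right)} = 2 A 0 = 0$)
$F{\left(l,u \right)} = l$ ($F{\left(l,u \right)} = l + 0 = l$)
$N{\left(X,O \right)} = \frac{O + X}{2 O}$
$N{\left(F{\left(4,3 \right)},-7 \right)} 57 = \frac{-7 + 4}{2 \left(-7\right)} 57 = \frac{1}{2} \left(- \frac{1}{7}\right) \left(-3\right) 57 = \frac{3}{14} \cdot 57 = \frac{171}{14}$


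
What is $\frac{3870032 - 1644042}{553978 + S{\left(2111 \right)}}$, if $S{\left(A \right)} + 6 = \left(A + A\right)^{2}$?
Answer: $\frac{1112995}{9189628} \approx 0.12111$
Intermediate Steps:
$S{\left(A \right)} = -6 + 4 A^{2}$ ($S{\left(A \right)} = -6 + \left(A + A\right)^{2} = -6 + \left(2 A\right)^{2} = -6 + 4 A^{2}$)
$\frac{3870032 - 1644042}{553978 + S{\left(2111 \right)}} = \frac{3870032 - 1644042}{553978 - \left(6 - 4 \cdot 2111^{2}\right)} = \frac{2225990}{553978 + \left(-6 + 4 \cdot 4456321\right)} = \frac{2225990}{553978 + \left(-6 + 17825284\right)} = \frac{2225990}{553978 + 17825278} = \frac{2225990}{18379256} = 2225990 \cdot \frac{1}{18379256} = \frac{1112995}{9189628}$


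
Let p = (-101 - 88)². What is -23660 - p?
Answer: -59381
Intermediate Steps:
p = 35721 (p = (-189)² = 35721)
-23660 - p = -23660 - 1*35721 = -23660 - 35721 = -59381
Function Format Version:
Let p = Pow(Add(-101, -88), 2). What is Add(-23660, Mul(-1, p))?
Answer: -59381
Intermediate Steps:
p = 35721 (p = Pow(-189, 2) = 35721)
Add(-23660, Mul(-1, p)) = Add(-23660, Mul(-1, 35721)) = Add(-23660, -35721) = -59381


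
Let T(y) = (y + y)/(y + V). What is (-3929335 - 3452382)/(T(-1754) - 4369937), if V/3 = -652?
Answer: 13693085035/8106231381 ≈ 1.6892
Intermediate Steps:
V = -1956 (V = 3*(-652) = -1956)
T(y) = 2*y/(-1956 + y) (T(y) = (y + y)/(y - 1956) = (2*y)/(-1956 + y) = 2*y/(-1956 + y))
(-3929335 - 3452382)/(T(-1754) - 4369937) = (-3929335 - 3452382)/(2*(-1754)/(-1956 - 1754) - 4369937) = -7381717/(2*(-1754)/(-3710) - 4369937) = -7381717/(2*(-1754)*(-1/3710) - 4369937) = -7381717/(1754/1855 - 4369937) = -7381717/(-8106231381/1855) = -7381717*(-1855/8106231381) = 13693085035/8106231381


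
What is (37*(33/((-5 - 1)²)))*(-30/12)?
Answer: -2035/24 ≈ -84.792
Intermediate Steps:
(37*(33/((-5 - 1)²)))*(-30/12) = (37*(33/((-6)²)))*(-30*1/12) = (37*(33/36))*(-5/2) = (37*(33*(1/36)))*(-5/2) = (37*(11/12))*(-5/2) = (407/12)*(-5/2) = -2035/24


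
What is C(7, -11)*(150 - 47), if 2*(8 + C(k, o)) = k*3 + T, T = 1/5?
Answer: 1339/5 ≈ 267.80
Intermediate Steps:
T = ⅕ (T = 1*(⅕) = ⅕ ≈ 0.20000)
C(k, o) = -79/10 + 3*k/2 (C(k, o) = -8 + (k*3 + ⅕)/2 = -8 + (3*k + ⅕)/2 = -8 + (⅕ + 3*k)/2 = -8 + (⅒ + 3*k/2) = -79/10 + 3*k/2)
C(7, -11)*(150 - 47) = (-79/10 + (3/2)*7)*(150 - 47) = (-79/10 + 21/2)*103 = (13/5)*103 = 1339/5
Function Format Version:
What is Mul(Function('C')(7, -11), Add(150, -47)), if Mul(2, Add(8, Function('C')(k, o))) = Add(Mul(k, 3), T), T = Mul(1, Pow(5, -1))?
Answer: Rational(1339, 5) ≈ 267.80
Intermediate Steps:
T = Rational(1, 5) (T = Mul(1, Rational(1, 5)) = Rational(1, 5) ≈ 0.20000)
Function('C')(k, o) = Add(Rational(-79, 10), Mul(Rational(3, 2), k)) (Function('C')(k, o) = Add(-8, Mul(Rational(1, 2), Add(Mul(k, 3), Rational(1, 5)))) = Add(-8, Mul(Rational(1, 2), Add(Mul(3, k), Rational(1, 5)))) = Add(-8, Mul(Rational(1, 2), Add(Rational(1, 5), Mul(3, k)))) = Add(-8, Add(Rational(1, 10), Mul(Rational(3, 2), k))) = Add(Rational(-79, 10), Mul(Rational(3, 2), k)))
Mul(Function('C')(7, -11), Add(150, -47)) = Mul(Add(Rational(-79, 10), Mul(Rational(3, 2), 7)), Add(150, -47)) = Mul(Add(Rational(-79, 10), Rational(21, 2)), 103) = Mul(Rational(13, 5), 103) = Rational(1339, 5)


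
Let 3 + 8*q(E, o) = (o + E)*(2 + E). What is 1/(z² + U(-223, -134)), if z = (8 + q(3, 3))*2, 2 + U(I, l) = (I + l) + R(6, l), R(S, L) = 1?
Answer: 16/2553 ≈ 0.0062671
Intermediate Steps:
q(E, o) = -3/8 + (2 + E)*(E + o)/8 (q(E, o) = -3/8 + ((o + E)*(2 + E))/8 = -3/8 + ((E + o)*(2 + E))/8 = -3/8 + ((2 + E)*(E + o))/8 = -3/8 + (2 + E)*(E + o)/8)
U(I, l) = -1 + I + l (U(I, l) = -2 + ((I + l) + 1) = -2 + (1 + I + l) = -1 + I + l)
z = 91/4 (z = (8 + (-3/8 + (¼)*3 + (¼)*3 + (⅛)*3² + (⅛)*3*3))*2 = (8 + (-3/8 + ¾ + ¾ + (⅛)*9 + 9/8))*2 = (8 + (-3/8 + ¾ + ¾ + 9/8 + 9/8))*2 = (8 + 27/8)*2 = (91/8)*2 = 91/4 ≈ 22.750)
1/(z² + U(-223, -134)) = 1/((91/4)² + (-1 - 223 - 134)) = 1/(8281/16 - 358) = 1/(2553/16) = 16/2553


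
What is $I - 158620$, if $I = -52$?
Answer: $-158672$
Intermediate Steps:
$I - 158620 = -52 - 158620 = -158672$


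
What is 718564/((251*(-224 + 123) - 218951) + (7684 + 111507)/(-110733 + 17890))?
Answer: -66713637452/22681849777 ≈ -2.9413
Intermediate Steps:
718564/((251*(-224 + 123) - 218951) + (7684 + 111507)/(-110733 + 17890)) = 718564/((251*(-101) - 218951) + 119191/(-92843)) = 718564/((-25351 - 218951) + 119191*(-1/92843)) = 718564/(-244302 - 119191/92843) = 718564/(-22681849777/92843) = 718564*(-92843/22681849777) = -66713637452/22681849777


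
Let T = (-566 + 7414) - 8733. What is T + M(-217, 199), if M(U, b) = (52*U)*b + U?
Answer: -2247618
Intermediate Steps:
T = -1885 (T = 6848 - 8733 = -1885)
M(U, b) = U + 52*U*b (M(U, b) = 52*U*b + U = U + 52*U*b)
T + M(-217, 199) = -1885 - 217*(1 + 52*199) = -1885 - 217*(1 + 10348) = -1885 - 217*10349 = -1885 - 2245733 = -2247618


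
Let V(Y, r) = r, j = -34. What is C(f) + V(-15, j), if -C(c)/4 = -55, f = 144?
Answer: 186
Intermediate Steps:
C(c) = 220 (C(c) = -4*(-55) = 220)
C(f) + V(-15, j) = 220 - 34 = 186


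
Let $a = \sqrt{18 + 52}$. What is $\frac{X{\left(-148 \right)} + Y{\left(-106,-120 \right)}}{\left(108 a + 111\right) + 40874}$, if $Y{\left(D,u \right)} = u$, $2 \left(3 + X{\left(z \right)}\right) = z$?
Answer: $- \frac{230687}{47970107} + \frac{21276 \sqrt{70}}{1678953745} \approx -0.0047029$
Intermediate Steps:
$X{\left(z \right)} = -3 + \frac{z}{2}$
$a = \sqrt{70} \approx 8.3666$
$\frac{X{\left(-148 \right)} + Y{\left(-106,-120 \right)}}{\left(108 a + 111\right) + 40874} = \frac{\left(-3 + \frac{1}{2} \left(-148\right)\right) - 120}{\left(108 \sqrt{70} + 111\right) + 40874} = \frac{\left(-3 - 74\right) - 120}{\left(111 + 108 \sqrt{70}\right) + 40874} = \frac{-77 - 120}{40985 + 108 \sqrt{70}} = - \frac{197}{40985 + 108 \sqrt{70}}$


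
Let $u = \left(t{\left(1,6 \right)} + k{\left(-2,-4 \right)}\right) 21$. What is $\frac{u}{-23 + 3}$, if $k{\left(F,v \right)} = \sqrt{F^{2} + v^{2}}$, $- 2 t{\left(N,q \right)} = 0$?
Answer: $- \frac{21 \sqrt{5}}{10} \approx -4.6957$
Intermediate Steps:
$t{\left(N,q \right)} = 0$ ($t{\left(N,q \right)} = \left(- \frac{1}{2}\right) 0 = 0$)
$u = 42 \sqrt{5}$ ($u = \left(0 + \sqrt{\left(-2\right)^{2} + \left(-4\right)^{2}}\right) 21 = \left(0 + \sqrt{4 + 16}\right) 21 = \left(0 + \sqrt{20}\right) 21 = \left(0 + 2 \sqrt{5}\right) 21 = 2 \sqrt{5} \cdot 21 = 42 \sqrt{5} \approx 93.915$)
$\frac{u}{-23 + 3} = \frac{42 \sqrt{5}}{-23 + 3} = \frac{42 \sqrt{5}}{-20} = 42 \sqrt{5} \left(- \frac{1}{20}\right) = - \frac{21 \sqrt{5}}{10}$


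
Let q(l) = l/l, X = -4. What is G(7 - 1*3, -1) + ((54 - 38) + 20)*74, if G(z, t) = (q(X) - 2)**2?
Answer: 2665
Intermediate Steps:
q(l) = 1
G(z, t) = 1 (G(z, t) = (1 - 2)**2 = (-1)**2 = 1)
G(7 - 1*3, -1) + ((54 - 38) + 20)*74 = 1 + ((54 - 38) + 20)*74 = 1 + (16 + 20)*74 = 1 + 36*74 = 1 + 2664 = 2665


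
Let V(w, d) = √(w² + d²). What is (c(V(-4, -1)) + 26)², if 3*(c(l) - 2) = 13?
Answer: 9409/9 ≈ 1045.4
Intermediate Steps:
V(w, d) = √(d² + w²)
c(l) = 19/3 (c(l) = 2 + (⅓)*13 = 2 + 13/3 = 19/3)
(c(V(-4, -1)) + 26)² = (19/3 + 26)² = (97/3)² = 9409/9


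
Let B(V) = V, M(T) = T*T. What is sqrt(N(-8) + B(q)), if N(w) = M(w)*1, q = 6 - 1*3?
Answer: sqrt(67) ≈ 8.1853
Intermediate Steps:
M(T) = T**2
q = 3 (q = 6 - 3 = 3)
N(w) = w**2 (N(w) = w**2*1 = w**2)
sqrt(N(-8) + B(q)) = sqrt((-8)**2 + 3) = sqrt(64 + 3) = sqrt(67)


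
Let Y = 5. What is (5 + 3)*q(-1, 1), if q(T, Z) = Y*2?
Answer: 80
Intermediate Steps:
q(T, Z) = 10 (q(T, Z) = 5*2 = 10)
(5 + 3)*q(-1, 1) = (5 + 3)*10 = 8*10 = 80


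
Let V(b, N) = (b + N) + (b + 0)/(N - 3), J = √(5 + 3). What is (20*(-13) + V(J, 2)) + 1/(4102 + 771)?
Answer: -1257233/4873 ≈ -258.00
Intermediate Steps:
J = 2*√2 (J = √8 = 2*√2 ≈ 2.8284)
V(b, N) = N + b + b/(-3 + N) (V(b, N) = (N + b) + b/(-3 + N) = N + b + b/(-3 + N))
(20*(-13) + V(J, 2)) + 1/(4102 + 771) = (20*(-13) + (2² - 3*2 - 4*√2 + 2*(2*√2))/(-3 + 2)) + 1/(4102 + 771) = (-260 + (4 - 6 - 4*√2 + 4*√2)/(-1)) + 1/4873 = (-260 - 1*(-2)) + 1/4873 = (-260 + 2) + 1/4873 = -258 + 1/4873 = -1257233/4873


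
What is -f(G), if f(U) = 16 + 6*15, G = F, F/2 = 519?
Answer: -106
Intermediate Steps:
F = 1038 (F = 2*519 = 1038)
G = 1038
f(U) = 106 (f(U) = 16 + 90 = 106)
-f(G) = -1*106 = -106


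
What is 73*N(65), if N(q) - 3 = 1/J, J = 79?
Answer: 17374/79 ≈ 219.92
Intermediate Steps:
N(q) = 238/79 (N(q) = 3 + 1/79 = 238/79)
73*N(65) = 73*(238/79) = 17374/79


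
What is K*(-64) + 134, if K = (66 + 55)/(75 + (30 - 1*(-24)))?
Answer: 9542/129 ≈ 73.969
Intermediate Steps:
K = 121/129 (K = 121/(75 + (30 + 24)) = 121/(75 + 54) = 121/129 ≈ 0.93798)
K*(-64) + 134 = (121/129)*(-64) + 134 = -7744/129 + 134 = 9542/129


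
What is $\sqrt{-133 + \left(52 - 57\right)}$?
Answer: $i \sqrt{138} \approx 11.747 i$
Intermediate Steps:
$\sqrt{-133 + \left(52 - 57\right)} = \sqrt{-133 - 5} = \sqrt{-138} = i \sqrt{138}$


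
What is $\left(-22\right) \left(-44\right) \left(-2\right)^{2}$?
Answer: $3872$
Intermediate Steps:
$\left(-22\right) \left(-44\right) \left(-2\right)^{2} = 968 \cdot 4 = 3872$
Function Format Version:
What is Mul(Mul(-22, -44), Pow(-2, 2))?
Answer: 3872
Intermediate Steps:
Mul(Mul(-22, -44), Pow(-2, 2)) = Mul(968, 4) = 3872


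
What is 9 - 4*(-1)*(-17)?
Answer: -59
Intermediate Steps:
9 - 4*(-1)*(-17) = 9 + 4*(-17) = 9 - 68 = -59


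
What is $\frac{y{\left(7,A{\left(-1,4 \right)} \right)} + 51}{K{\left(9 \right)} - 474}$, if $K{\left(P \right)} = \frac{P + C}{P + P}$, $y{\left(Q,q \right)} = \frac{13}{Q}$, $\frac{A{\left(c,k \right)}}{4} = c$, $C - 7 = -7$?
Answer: $- \frac{740}{6629} \approx -0.11163$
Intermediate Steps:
$C = 0$ ($C = 7 - 7 = 0$)
$A{\left(c,k \right)} = 4 c$
$K{\left(P \right)} = \frac{1}{2}$ ($K{\left(P \right)} = \frac{P + 0}{P + P} = \frac{P}{2 P} = P \frac{1}{2 P} = \frac{1}{2}$)
$\frac{y{\left(7,A{\left(-1,4 \right)} \right)} + 51}{K{\left(9 \right)} - 474} = \frac{\frac{13}{7} + 51}{\frac{1}{2} - 474} = \frac{13 \cdot \frac{1}{7} + 51}{- \frac{947}{2}} = \left(\frac{13}{7} + 51\right) \left(- \frac{2}{947}\right) = \frac{370}{7} \left(- \frac{2}{947}\right) = - \frac{740}{6629}$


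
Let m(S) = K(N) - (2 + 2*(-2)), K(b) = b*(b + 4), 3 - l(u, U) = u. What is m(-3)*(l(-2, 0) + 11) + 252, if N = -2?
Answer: 220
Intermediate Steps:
l(u, U) = 3 - u
K(b) = b*(4 + b)
m(S) = -2 (m(S) = -2*(4 - 2) - (2 + 2*(-2)) = -2*2 - (2 - 4) = -4 - 1*(-2) = -4 + 2 = -2)
m(-3)*(l(-2, 0) + 11) + 252 = -2*((3 - 1*(-2)) + 11) + 252 = -2*((3 + 2) + 11) + 252 = -2*(5 + 11) + 252 = -2*16 + 252 = -32 + 252 = 220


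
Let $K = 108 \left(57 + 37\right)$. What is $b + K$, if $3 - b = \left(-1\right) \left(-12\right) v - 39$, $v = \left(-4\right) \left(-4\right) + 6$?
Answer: $9930$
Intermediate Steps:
$v = 22$ ($v = 16 + 6 = 22$)
$b = -222$ ($b = 3 - \left(\left(-1\right) \left(-12\right) 22 - 39\right) = 3 - \left(12 \cdot 22 - 39\right) = 3 - \left(264 - 39\right) = 3 - 225 = -222$)
$K = 10152$ ($K = 108 \cdot 94 = 10152$)
$b + K = -222 + 10152 = 9930$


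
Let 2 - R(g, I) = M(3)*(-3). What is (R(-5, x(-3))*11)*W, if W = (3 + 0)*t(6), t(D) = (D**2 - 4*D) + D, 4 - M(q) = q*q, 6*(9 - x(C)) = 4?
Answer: -7722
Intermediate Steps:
x(C) = 25/3 (x(C) = 9 - 1/6*4 = 9 - 2/3 = 25/3)
M(q) = 4 - q**2 (M(q) = 4 - q*q = 4 - q**2)
t(D) = D**2 - 3*D
R(g, I) = -13 (R(g, I) = 2 - (4 - 1*3**2)*(-3) = 2 - (4 - 1*9)*(-3) = 2 - (4 - 9)*(-3) = 2 - (-5)*(-3) = 2 - 1*15 = 2 - 15 = -13)
W = 54 (W = (3 + 0)*(6*(-3 + 6)) = 3*(6*3) = 3*18 = 54)
(R(-5, x(-3))*11)*W = -13*11*54 = -143*54 = -7722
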